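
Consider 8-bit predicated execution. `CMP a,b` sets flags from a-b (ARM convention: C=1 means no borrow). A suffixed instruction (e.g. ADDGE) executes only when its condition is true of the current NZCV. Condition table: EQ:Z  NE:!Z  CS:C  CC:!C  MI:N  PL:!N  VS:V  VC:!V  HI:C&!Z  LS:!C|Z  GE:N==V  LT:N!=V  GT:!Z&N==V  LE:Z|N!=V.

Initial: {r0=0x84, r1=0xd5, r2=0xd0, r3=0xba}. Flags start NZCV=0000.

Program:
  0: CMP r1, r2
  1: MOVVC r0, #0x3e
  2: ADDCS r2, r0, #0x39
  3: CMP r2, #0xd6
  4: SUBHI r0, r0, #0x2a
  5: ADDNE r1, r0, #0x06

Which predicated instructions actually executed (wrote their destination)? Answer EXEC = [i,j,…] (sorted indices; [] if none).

EXEC = [1,2,5]

[0] flags=0010 → (cmp)
[1] flags=0010 VC?T → r0=0x3e
[2] flags=0010 CS?T → r2=0x77
[3] flags=1001 → (cmp)
[4] flags=1001 HI?F → skip
[5] flags=1001 NE?T → r1=0x44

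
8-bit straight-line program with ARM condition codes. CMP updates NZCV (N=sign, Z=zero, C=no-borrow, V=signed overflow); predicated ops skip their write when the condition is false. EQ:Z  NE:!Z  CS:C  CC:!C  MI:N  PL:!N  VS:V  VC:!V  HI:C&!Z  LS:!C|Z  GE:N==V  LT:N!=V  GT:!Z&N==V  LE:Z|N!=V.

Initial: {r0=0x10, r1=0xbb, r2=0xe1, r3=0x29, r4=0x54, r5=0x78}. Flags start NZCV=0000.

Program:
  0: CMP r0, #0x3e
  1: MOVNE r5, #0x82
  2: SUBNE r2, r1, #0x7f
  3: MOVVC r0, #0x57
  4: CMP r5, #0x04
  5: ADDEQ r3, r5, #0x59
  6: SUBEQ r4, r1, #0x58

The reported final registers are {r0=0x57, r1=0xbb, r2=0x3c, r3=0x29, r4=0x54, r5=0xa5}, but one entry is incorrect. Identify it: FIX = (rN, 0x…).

0: ✓ CMP  NZCV=1000
1: ✓ MOVNE  r5←0x82
2: ✓ SUBNE  r2←0x3c
3: ✓ MOVVC  r0←0x57
4: ✓ CMP  NZCV=0011
5: · ADDEQ
6: · SUBEQ

FIX = (r5, 0x82)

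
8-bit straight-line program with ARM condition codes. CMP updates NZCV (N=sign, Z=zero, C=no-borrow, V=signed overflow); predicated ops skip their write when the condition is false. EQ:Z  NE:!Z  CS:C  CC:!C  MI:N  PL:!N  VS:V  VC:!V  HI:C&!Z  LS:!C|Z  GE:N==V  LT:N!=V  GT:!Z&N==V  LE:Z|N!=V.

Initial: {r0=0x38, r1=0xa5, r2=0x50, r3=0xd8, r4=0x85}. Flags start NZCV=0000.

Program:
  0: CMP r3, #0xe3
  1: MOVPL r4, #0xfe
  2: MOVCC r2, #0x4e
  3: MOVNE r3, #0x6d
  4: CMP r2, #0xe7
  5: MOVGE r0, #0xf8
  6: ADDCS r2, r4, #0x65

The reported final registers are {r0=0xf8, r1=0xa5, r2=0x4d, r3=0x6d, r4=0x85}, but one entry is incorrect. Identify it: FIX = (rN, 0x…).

FIX = (r2, 0x4e)

0: ✓ CMP  NZCV=1000
1: · MOVPL
2: ✓ MOVCC  r2←0x4e
3: ✓ MOVNE  r3←0x6d
4: ✓ CMP  NZCV=0000
5: ✓ MOVGE  r0←0xf8
6: · ADDCS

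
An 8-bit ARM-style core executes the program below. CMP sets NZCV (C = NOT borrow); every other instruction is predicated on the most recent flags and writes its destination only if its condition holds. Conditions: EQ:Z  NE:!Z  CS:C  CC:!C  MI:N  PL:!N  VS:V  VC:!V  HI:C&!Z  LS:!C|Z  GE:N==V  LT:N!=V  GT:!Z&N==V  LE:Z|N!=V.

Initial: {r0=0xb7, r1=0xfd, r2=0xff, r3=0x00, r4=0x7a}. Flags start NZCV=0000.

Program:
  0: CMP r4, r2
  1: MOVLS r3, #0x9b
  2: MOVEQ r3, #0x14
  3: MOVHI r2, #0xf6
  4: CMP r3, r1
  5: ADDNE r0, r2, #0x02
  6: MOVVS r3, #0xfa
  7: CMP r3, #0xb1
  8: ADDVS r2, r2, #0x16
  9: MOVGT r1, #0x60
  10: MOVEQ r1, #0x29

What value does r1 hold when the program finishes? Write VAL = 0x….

[0] flags=0000 → (cmp)
[1] flags=0000 LS?T → r3=0x9b
[2] flags=0000 EQ?F → skip
[3] flags=0000 HI?F → skip
[4] flags=1000 → (cmp)
[5] flags=1000 NE?T → r0=0x01
[6] flags=1000 VS?F → skip
[7] flags=1000 → (cmp)
[8] flags=1000 VS?F → skip
[9] flags=1000 GT?F → skip
[10] flags=1000 EQ?F → skip

VAL = 0xfd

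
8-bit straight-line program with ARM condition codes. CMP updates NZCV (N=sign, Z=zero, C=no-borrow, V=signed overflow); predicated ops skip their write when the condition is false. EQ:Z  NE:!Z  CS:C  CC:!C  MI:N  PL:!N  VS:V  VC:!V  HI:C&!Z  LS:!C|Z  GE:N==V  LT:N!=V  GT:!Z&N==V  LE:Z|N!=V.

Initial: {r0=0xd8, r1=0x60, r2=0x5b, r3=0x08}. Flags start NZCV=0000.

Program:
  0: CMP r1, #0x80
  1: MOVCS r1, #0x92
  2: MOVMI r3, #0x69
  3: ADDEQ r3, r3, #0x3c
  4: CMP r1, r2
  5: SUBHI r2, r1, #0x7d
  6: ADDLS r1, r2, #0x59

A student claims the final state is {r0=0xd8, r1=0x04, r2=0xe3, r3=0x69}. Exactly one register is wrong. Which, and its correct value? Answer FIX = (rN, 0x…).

0: ✓ CMP  NZCV=1001
1: · MOVCS
2: ✓ MOVMI  r3←0x69
3: · ADDEQ
4: ✓ CMP  NZCV=0010
5: ✓ SUBHI  r2←0xe3
6: · ADDLS

FIX = (r1, 0x60)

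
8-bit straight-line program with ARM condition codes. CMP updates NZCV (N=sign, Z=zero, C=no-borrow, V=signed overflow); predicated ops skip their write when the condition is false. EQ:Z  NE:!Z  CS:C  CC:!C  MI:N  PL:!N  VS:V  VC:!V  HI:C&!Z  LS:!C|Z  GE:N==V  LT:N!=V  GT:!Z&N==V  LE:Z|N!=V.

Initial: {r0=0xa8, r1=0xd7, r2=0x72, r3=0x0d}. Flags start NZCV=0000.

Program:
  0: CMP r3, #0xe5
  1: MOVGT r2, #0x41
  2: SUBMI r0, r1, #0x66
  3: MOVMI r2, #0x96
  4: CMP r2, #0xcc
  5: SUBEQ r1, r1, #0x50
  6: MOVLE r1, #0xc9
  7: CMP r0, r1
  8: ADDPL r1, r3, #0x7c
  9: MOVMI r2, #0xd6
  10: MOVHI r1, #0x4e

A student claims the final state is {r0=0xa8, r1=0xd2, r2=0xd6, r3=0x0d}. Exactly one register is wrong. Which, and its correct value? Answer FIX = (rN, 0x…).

FIX = (r1, 0xd7)

0: ✓ CMP  NZCV=0000
1: ✓ MOVGT  r2←0x41
2: · SUBMI
3: · MOVMI
4: ✓ CMP  NZCV=0000
5: · SUBEQ
6: · MOVLE
7: ✓ CMP  NZCV=1000
8: · ADDPL
9: ✓ MOVMI  r2←0xd6
10: · MOVHI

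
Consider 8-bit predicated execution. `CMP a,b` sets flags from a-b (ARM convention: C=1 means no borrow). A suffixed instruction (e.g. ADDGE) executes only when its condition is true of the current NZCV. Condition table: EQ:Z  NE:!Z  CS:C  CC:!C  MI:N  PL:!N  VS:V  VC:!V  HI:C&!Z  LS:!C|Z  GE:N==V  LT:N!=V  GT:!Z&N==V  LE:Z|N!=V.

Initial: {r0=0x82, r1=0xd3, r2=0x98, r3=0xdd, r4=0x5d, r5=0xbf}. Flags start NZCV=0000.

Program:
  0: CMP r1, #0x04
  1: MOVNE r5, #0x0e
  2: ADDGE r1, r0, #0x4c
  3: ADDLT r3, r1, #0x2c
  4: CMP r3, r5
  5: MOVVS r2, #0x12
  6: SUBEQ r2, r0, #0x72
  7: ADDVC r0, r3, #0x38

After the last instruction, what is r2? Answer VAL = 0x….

[0] flags=1010 → (cmp)
[1] flags=1010 NE?T → r5=0x0e
[2] flags=1010 GE?F → skip
[3] flags=1010 LT?T → r3=0xff
[4] flags=1010 → (cmp)
[5] flags=1010 VS?F → skip
[6] flags=1010 EQ?F → skip
[7] flags=1010 VC?T → r0=0x37

VAL = 0x98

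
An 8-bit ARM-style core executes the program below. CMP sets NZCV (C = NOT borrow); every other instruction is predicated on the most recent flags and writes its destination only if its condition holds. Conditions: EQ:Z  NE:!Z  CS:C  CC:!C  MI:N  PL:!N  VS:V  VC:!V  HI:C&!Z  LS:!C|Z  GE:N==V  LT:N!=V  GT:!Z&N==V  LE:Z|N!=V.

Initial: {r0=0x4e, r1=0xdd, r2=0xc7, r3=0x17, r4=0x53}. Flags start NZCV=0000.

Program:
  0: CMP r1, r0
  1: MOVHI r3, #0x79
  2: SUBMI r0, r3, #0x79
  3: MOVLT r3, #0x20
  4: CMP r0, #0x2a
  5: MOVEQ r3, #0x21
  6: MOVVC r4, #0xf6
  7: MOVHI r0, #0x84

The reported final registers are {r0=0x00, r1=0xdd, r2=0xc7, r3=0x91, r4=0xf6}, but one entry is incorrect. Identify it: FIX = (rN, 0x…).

[0] flags=1010 → (cmp)
[1] flags=1010 HI?T → r3=0x79
[2] flags=1010 MI?T → r0=0x00
[3] flags=1010 LT?T → r3=0x20
[4] flags=1000 → (cmp)
[5] flags=1000 EQ?F → skip
[6] flags=1000 VC?T → r4=0xf6
[7] flags=1000 HI?F → skip

FIX = (r3, 0x20)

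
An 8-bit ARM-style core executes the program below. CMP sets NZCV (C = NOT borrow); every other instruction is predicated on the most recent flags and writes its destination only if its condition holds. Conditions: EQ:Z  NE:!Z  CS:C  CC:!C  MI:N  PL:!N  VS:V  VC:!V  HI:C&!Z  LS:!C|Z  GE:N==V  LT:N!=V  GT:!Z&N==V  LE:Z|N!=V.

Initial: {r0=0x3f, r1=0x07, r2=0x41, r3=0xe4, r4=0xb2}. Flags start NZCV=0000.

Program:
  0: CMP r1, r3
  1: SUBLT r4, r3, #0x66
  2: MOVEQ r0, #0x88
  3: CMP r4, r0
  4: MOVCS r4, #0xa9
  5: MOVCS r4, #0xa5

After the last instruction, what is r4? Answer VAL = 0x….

0: ✓ CMP  NZCV=0000
1: · SUBLT
2: · MOVEQ
3: ✓ CMP  NZCV=0011
4: ✓ MOVCS  r4←0xa9
5: ✓ MOVCS  r4←0xa5

VAL = 0xa5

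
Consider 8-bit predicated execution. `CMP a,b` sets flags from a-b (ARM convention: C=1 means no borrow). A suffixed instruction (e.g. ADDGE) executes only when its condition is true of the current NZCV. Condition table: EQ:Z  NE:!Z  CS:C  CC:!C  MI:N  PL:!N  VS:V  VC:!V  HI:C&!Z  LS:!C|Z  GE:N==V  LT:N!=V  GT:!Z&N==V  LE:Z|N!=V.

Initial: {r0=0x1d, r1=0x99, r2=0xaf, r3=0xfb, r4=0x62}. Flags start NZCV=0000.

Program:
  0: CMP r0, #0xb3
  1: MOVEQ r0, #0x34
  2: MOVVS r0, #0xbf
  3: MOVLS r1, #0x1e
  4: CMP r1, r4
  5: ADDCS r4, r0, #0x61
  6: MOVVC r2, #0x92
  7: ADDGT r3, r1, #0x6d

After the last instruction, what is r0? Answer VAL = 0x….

VAL = 0x1d

[0] flags=0000 → (cmp)
[1] flags=0000 EQ?F → skip
[2] flags=0000 VS?F → skip
[3] flags=0000 LS?T → r1=0x1e
[4] flags=1000 → (cmp)
[5] flags=1000 CS?F → skip
[6] flags=1000 VC?T → r2=0x92
[7] flags=1000 GT?F → skip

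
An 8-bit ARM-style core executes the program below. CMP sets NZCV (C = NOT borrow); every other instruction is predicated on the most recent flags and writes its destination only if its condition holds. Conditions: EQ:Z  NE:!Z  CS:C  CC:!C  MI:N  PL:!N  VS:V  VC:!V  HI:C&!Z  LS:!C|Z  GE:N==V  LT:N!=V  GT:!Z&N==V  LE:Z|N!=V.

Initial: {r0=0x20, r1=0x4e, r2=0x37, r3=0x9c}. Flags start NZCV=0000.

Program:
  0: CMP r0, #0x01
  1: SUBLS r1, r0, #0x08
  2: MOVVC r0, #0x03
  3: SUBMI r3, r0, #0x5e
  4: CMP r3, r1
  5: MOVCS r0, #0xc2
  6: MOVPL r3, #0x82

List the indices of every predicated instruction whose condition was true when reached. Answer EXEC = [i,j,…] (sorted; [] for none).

0: ✓ CMP  NZCV=0010
1: · SUBLS
2: ✓ MOVVC  r0←0x03
3: · SUBMI
4: ✓ CMP  NZCV=0011
5: ✓ MOVCS  r0←0xc2
6: ✓ MOVPL  r3←0x82

EXEC = [2,5,6]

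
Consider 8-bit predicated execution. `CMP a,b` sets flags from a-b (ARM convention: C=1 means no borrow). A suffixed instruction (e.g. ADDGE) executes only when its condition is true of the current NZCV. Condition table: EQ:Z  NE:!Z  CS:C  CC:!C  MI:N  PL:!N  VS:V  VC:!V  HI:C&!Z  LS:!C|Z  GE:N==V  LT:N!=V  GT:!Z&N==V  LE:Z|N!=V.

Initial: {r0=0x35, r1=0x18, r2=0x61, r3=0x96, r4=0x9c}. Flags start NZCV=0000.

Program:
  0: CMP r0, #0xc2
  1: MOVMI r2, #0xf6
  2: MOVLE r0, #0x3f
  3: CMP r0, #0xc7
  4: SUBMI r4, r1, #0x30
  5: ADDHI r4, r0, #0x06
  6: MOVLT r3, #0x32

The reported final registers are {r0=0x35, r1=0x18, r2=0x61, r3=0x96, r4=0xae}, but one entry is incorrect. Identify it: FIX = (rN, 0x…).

FIX = (r4, 0x9c)

[0] flags=0000 → (cmp)
[1] flags=0000 MI?F → skip
[2] flags=0000 LE?F → skip
[3] flags=0000 → (cmp)
[4] flags=0000 MI?F → skip
[5] flags=0000 HI?F → skip
[6] flags=0000 LT?F → skip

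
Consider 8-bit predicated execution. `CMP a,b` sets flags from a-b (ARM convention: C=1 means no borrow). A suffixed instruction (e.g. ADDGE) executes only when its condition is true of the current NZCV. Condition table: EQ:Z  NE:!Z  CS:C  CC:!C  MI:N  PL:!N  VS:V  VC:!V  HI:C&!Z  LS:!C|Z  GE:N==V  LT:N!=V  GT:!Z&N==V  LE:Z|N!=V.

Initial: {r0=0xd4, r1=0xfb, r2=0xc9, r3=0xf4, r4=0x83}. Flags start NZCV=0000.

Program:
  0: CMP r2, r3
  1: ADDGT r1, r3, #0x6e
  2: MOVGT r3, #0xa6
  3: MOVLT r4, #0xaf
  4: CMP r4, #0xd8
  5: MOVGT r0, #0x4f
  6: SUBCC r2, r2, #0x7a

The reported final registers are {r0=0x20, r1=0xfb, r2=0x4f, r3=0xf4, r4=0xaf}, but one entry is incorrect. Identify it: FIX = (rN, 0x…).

FIX = (r0, 0xd4)

[0] flags=1000 → (cmp)
[1] flags=1000 GT?F → skip
[2] flags=1000 GT?F → skip
[3] flags=1000 LT?T → r4=0xaf
[4] flags=1000 → (cmp)
[5] flags=1000 GT?F → skip
[6] flags=1000 CC?T → r2=0x4f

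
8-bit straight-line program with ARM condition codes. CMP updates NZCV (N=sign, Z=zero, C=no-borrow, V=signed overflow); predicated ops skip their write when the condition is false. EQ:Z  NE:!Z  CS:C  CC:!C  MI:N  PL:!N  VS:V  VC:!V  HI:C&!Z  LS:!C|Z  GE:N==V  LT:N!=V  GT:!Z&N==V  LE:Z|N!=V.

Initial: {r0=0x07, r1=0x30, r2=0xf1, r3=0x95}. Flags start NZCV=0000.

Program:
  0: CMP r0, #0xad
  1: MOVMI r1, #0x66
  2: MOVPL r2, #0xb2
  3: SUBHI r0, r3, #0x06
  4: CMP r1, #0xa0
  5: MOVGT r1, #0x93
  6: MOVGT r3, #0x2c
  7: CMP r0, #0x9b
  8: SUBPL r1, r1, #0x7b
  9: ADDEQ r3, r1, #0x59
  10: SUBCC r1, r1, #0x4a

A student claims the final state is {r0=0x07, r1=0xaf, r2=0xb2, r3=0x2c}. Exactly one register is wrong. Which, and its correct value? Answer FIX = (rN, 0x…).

[0] flags=0000 → (cmp)
[1] flags=0000 MI?F → skip
[2] flags=0000 PL?T → r2=0xb2
[3] flags=0000 HI?F → skip
[4] flags=1001 → (cmp)
[5] flags=1001 GT?T → r1=0x93
[6] flags=1001 GT?T → r3=0x2c
[7] flags=0000 → (cmp)
[8] flags=0000 PL?T → r1=0x18
[9] flags=0000 EQ?F → skip
[10] flags=0000 CC?T → r1=0xce

FIX = (r1, 0xce)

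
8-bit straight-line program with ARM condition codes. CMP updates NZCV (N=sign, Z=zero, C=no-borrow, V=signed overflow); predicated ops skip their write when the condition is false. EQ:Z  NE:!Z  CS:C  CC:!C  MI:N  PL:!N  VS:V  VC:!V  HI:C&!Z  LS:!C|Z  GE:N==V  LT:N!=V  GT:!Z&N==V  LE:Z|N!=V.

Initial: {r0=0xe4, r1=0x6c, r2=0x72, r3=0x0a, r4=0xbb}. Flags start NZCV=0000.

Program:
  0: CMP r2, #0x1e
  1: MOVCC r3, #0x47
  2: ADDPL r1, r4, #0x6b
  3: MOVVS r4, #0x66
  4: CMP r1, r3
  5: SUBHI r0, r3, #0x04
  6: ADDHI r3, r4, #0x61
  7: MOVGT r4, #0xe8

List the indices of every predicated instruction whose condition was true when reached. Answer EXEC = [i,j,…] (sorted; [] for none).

[0] flags=0010 → (cmp)
[1] flags=0010 CC?F → skip
[2] flags=0010 PL?T → r1=0x26
[3] flags=0010 VS?F → skip
[4] flags=0010 → (cmp)
[5] flags=0010 HI?T → r0=0x06
[6] flags=0010 HI?T → r3=0x1c
[7] flags=0010 GT?T → r4=0xe8

EXEC = [2,5,6,7]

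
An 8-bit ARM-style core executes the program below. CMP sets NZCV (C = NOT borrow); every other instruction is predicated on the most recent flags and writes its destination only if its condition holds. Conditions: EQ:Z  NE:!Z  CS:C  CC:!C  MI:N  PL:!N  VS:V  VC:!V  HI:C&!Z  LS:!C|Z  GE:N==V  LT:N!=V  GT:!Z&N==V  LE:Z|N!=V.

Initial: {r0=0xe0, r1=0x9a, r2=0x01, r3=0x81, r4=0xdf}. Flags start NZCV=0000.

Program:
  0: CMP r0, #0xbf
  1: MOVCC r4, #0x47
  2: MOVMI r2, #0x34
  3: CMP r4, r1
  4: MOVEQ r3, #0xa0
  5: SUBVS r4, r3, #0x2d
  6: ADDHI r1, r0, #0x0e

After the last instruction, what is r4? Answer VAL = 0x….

VAL = 0xdf

0: ✓ CMP  NZCV=0010
1: · MOVCC
2: · MOVMI
3: ✓ CMP  NZCV=0010
4: · MOVEQ
5: · SUBVS
6: ✓ ADDHI  r1←0xee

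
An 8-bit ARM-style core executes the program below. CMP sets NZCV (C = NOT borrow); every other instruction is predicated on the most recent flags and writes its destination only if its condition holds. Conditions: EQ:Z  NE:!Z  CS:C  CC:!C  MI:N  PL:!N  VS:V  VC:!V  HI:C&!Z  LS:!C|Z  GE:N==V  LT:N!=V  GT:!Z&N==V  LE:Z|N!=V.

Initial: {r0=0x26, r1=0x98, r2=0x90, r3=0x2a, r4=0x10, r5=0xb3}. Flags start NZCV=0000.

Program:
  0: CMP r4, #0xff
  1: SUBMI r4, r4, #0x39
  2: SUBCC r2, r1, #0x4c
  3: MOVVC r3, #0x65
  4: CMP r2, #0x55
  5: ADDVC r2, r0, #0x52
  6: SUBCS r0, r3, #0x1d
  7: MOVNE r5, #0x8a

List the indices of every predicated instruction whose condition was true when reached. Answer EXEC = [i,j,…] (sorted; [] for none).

EXEC = [2,3,5,7]

0: ✓ CMP  NZCV=0000
1: · SUBMI
2: ✓ SUBCC  r2←0x4c
3: ✓ MOVVC  r3←0x65
4: ✓ CMP  NZCV=1000
5: ✓ ADDVC  r2←0x78
6: · SUBCS
7: ✓ MOVNE  r5←0x8a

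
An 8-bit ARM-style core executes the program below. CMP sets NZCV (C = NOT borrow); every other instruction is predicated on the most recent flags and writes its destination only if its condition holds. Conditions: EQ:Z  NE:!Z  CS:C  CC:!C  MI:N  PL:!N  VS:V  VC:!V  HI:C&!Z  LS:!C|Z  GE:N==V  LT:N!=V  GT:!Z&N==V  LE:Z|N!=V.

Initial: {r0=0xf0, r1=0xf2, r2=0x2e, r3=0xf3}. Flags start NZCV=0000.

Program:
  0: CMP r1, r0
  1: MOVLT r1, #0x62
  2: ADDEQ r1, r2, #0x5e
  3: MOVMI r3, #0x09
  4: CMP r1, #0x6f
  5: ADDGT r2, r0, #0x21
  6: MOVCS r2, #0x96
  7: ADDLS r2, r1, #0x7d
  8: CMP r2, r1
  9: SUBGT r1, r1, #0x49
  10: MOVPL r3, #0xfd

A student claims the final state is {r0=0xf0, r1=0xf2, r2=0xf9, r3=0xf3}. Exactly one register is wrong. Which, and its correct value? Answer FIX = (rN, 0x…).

FIX = (r2, 0x96)

[0] flags=0010 → (cmp)
[1] flags=0010 LT?F → skip
[2] flags=0010 EQ?F → skip
[3] flags=0010 MI?F → skip
[4] flags=1010 → (cmp)
[5] flags=1010 GT?F → skip
[6] flags=1010 CS?T → r2=0x96
[7] flags=1010 LS?F → skip
[8] flags=1000 → (cmp)
[9] flags=1000 GT?F → skip
[10] flags=1000 PL?F → skip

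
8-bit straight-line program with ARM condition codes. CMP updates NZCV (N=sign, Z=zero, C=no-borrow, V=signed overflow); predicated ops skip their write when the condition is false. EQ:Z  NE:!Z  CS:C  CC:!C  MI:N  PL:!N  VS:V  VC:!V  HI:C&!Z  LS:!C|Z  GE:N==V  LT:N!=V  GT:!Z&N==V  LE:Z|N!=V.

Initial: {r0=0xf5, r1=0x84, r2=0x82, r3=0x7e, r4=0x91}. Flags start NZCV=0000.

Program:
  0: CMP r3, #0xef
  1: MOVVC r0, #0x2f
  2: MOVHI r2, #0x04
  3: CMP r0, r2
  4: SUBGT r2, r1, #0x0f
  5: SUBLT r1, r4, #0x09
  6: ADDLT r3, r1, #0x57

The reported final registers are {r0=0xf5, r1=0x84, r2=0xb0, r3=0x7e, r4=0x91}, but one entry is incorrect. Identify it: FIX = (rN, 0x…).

0: ✓ CMP  NZCV=1001
1: · MOVVC
2: · MOVHI
3: ✓ CMP  NZCV=0010
4: ✓ SUBGT  r2←0x75
5: · SUBLT
6: · ADDLT

FIX = (r2, 0x75)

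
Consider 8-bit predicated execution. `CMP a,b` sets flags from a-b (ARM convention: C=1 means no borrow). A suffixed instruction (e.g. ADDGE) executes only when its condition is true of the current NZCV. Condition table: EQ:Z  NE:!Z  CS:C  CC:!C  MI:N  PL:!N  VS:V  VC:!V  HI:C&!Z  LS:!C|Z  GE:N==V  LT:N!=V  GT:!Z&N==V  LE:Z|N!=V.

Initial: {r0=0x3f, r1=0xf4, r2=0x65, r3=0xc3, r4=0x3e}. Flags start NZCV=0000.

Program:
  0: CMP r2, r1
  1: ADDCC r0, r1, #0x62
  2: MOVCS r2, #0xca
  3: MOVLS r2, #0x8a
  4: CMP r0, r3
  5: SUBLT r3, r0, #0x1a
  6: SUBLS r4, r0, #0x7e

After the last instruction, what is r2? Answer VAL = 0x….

VAL = 0x8a

[0] flags=0000 → (cmp)
[1] flags=0000 CC?T → r0=0x56
[2] flags=0000 CS?F → skip
[3] flags=0000 LS?T → r2=0x8a
[4] flags=1001 → (cmp)
[5] flags=1001 LT?F → skip
[6] flags=1001 LS?T → r4=0xd8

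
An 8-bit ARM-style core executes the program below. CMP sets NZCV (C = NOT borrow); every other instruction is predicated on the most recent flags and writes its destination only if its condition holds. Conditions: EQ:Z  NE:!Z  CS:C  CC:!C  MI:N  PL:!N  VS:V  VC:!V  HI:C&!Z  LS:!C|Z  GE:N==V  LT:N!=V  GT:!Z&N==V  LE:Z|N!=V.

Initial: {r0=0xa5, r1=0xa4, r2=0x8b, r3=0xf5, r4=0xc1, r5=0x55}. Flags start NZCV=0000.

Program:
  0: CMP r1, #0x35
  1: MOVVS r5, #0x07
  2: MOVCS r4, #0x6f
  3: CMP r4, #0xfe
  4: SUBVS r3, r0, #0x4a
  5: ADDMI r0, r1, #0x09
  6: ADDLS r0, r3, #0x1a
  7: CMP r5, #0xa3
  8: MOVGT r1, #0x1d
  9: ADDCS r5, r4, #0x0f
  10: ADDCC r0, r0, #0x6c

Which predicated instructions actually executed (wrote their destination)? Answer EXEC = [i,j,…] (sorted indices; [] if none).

EXEC = [1,2,6,8,10]

0: ✓ CMP  NZCV=0011
1: ✓ MOVVS  r5←0x07
2: ✓ MOVCS  r4←0x6f
3: ✓ CMP  NZCV=0000
4: · SUBVS
5: · ADDMI
6: ✓ ADDLS  r0←0x0f
7: ✓ CMP  NZCV=0000
8: ✓ MOVGT  r1←0x1d
9: · ADDCS
10: ✓ ADDCC  r0←0x7b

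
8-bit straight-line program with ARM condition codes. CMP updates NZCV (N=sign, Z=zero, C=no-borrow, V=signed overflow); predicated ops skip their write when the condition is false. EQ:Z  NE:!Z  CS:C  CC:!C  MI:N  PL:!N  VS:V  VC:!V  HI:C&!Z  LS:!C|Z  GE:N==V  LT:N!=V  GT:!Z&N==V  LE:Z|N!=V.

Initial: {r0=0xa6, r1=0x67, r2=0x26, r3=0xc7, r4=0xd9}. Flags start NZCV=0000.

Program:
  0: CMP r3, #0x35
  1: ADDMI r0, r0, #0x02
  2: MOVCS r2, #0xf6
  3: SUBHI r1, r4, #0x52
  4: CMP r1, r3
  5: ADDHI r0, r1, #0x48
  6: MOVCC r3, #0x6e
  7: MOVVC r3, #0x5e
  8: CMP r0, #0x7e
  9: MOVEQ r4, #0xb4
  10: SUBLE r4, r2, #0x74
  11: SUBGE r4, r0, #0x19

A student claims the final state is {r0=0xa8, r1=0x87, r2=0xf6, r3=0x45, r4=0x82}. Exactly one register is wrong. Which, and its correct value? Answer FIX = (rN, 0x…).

0: ✓ CMP  NZCV=1010
1: ✓ ADDMI  r0←0xa8
2: ✓ MOVCS  r2←0xf6
3: ✓ SUBHI  r1←0x87
4: ✓ CMP  NZCV=1000
5: · ADDHI
6: ✓ MOVCC  r3←0x6e
7: ✓ MOVVC  r3←0x5e
8: ✓ CMP  NZCV=0011
9: · MOVEQ
10: ✓ SUBLE  r4←0x82
11: · SUBGE

FIX = (r3, 0x5e)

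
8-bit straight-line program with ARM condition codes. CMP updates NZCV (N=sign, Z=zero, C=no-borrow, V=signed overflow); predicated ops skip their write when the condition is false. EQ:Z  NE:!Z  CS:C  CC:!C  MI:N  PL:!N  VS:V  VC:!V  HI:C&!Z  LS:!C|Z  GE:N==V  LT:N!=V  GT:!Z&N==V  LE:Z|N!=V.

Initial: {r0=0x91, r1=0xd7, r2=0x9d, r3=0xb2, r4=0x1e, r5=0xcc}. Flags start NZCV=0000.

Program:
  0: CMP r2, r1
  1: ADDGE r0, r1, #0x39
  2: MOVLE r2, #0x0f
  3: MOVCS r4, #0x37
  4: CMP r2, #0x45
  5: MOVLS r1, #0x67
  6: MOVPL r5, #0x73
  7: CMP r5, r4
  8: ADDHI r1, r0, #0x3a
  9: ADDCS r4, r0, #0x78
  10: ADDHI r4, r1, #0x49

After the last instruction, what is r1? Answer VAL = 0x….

VAL = 0xcb

0: ✓ CMP  NZCV=1000
1: · ADDGE
2: ✓ MOVLE  r2←0x0f
3: · MOVCS
4: ✓ CMP  NZCV=1000
5: ✓ MOVLS  r1←0x67
6: · MOVPL
7: ✓ CMP  NZCV=1010
8: ✓ ADDHI  r1←0xcb
9: ✓ ADDCS  r4←0x09
10: ✓ ADDHI  r4←0x14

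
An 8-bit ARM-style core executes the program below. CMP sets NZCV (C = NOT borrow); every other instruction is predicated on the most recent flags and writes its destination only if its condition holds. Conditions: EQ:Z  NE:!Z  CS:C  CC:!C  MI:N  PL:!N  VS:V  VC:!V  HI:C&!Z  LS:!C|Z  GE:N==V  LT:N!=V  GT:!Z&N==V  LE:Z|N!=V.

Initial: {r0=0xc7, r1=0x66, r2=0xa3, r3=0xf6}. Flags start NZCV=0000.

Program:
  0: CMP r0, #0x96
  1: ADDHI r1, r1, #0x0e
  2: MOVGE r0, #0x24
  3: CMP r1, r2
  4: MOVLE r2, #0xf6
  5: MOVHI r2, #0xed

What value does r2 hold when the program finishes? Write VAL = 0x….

[0] flags=0010 → (cmp)
[1] flags=0010 HI?T → r1=0x74
[2] flags=0010 GE?T → r0=0x24
[3] flags=1001 → (cmp)
[4] flags=1001 LE?F → skip
[5] flags=1001 HI?F → skip

VAL = 0xa3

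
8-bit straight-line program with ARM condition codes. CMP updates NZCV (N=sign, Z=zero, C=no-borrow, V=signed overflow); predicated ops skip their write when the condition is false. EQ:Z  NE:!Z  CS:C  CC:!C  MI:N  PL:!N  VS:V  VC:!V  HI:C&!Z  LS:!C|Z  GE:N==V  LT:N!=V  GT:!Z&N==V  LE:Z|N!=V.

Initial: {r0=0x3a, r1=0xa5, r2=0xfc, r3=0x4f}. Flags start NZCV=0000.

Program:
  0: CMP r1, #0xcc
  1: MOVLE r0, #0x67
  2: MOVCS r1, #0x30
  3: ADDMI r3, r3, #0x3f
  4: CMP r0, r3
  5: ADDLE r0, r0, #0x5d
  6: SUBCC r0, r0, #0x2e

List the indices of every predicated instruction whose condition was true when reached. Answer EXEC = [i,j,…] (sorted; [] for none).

[0] flags=1000 → (cmp)
[1] flags=1000 LE?T → r0=0x67
[2] flags=1000 CS?F → skip
[3] flags=1000 MI?T → r3=0x8e
[4] flags=1001 → (cmp)
[5] flags=1001 LE?F → skip
[6] flags=1001 CC?T → r0=0x39

EXEC = [1,3,6]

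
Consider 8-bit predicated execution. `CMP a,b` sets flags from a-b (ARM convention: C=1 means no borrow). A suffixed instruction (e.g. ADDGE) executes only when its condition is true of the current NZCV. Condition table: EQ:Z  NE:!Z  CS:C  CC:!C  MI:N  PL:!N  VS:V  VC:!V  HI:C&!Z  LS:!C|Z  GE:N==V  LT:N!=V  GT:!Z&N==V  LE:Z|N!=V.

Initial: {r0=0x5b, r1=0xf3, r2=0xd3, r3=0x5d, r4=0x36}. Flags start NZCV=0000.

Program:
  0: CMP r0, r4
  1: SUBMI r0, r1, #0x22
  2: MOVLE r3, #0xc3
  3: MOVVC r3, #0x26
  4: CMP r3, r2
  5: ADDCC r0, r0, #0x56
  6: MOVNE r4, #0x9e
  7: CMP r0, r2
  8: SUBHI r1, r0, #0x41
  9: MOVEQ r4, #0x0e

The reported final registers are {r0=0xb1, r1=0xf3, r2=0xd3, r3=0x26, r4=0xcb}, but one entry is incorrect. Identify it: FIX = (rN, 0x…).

FIX = (r4, 0x9e)

[0] flags=0010 → (cmp)
[1] flags=0010 MI?F → skip
[2] flags=0010 LE?F → skip
[3] flags=0010 VC?T → r3=0x26
[4] flags=0000 → (cmp)
[5] flags=0000 CC?T → r0=0xb1
[6] flags=0000 NE?T → r4=0x9e
[7] flags=1000 → (cmp)
[8] flags=1000 HI?F → skip
[9] flags=1000 EQ?F → skip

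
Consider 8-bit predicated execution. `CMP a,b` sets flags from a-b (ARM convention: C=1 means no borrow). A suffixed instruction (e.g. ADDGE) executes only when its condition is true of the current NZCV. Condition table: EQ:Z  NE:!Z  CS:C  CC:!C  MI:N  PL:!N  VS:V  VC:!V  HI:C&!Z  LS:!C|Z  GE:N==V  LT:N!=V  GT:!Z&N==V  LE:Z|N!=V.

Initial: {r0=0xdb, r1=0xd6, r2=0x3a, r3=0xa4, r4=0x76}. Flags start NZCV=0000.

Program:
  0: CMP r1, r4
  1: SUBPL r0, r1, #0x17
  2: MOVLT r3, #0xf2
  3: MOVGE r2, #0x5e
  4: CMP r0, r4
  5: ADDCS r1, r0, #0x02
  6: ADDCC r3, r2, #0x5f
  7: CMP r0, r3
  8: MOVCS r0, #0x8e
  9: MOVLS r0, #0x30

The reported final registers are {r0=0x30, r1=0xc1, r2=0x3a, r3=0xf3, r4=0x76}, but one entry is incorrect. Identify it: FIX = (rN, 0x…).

FIX = (r3, 0xf2)

[0] flags=0011 → (cmp)
[1] flags=0011 PL?T → r0=0xbf
[2] flags=0011 LT?T → r3=0xf2
[3] flags=0011 GE?F → skip
[4] flags=0011 → (cmp)
[5] flags=0011 CS?T → r1=0xc1
[6] flags=0011 CC?F → skip
[7] flags=1000 → (cmp)
[8] flags=1000 CS?F → skip
[9] flags=1000 LS?T → r0=0x30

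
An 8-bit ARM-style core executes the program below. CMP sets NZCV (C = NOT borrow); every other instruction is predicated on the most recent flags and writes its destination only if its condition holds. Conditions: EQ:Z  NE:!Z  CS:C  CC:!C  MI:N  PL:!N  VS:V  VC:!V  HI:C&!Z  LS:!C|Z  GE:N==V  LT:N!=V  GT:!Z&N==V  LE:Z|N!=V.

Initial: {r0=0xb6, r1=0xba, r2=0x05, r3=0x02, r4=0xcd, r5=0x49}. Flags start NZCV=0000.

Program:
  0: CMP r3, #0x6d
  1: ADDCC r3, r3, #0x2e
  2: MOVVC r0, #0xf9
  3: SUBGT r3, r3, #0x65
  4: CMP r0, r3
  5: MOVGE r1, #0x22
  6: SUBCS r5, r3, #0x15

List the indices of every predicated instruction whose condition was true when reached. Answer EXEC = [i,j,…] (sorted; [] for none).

EXEC = [1,2,6]

[0] flags=1000 → (cmp)
[1] flags=1000 CC?T → r3=0x30
[2] flags=1000 VC?T → r0=0xf9
[3] flags=1000 GT?F → skip
[4] flags=1010 → (cmp)
[5] flags=1010 GE?F → skip
[6] flags=1010 CS?T → r5=0x1b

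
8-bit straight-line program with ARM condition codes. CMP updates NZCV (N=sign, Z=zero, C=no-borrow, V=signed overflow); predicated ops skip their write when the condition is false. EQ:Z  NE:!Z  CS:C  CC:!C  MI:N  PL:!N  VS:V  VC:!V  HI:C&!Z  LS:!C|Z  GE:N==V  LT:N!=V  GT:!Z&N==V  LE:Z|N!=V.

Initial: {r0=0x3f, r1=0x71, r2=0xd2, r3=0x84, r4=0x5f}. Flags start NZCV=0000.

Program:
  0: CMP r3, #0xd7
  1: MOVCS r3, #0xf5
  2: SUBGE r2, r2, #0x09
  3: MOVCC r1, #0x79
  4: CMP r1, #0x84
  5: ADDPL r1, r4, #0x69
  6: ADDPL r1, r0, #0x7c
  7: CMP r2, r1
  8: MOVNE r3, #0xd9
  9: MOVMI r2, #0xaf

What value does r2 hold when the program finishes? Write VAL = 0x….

VAL = 0xd2

[0] flags=1000 → (cmp)
[1] flags=1000 CS?F → skip
[2] flags=1000 GE?F → skip
[3] flags=1000 CC?T → r1=0x79
[4] flags=1001 → (cmp)
[5] flags=1001 PL?F → skip
[6] flags=1001 PL?F → skip
[7] flags=0011 → (cmp)
[8] flags=0011 NE?T → r3=0xd9
[9] flags=0011 MI?F → skip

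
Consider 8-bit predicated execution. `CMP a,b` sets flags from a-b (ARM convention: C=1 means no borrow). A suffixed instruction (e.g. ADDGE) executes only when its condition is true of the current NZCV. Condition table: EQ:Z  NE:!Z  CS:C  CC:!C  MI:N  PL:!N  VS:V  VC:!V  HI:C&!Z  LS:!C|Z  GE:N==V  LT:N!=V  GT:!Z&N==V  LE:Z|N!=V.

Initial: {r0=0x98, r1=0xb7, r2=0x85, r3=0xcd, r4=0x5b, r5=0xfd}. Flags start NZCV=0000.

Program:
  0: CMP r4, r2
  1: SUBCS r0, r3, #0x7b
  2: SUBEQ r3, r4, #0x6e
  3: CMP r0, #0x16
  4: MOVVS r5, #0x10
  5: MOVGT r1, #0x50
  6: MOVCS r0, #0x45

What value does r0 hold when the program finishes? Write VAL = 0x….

VAL = 0x45

[0] flags=1001 → (cmp)
[1] flags=1001 CS?F → skip
[2] flags=1001 EQ?F → skip
[3] flags=1010 → (cmp)
[4] flags=1010 VS?F → skip
[5] flags=1010 GT?F → skip
[6] flags=1010 CS?T → r0=0x45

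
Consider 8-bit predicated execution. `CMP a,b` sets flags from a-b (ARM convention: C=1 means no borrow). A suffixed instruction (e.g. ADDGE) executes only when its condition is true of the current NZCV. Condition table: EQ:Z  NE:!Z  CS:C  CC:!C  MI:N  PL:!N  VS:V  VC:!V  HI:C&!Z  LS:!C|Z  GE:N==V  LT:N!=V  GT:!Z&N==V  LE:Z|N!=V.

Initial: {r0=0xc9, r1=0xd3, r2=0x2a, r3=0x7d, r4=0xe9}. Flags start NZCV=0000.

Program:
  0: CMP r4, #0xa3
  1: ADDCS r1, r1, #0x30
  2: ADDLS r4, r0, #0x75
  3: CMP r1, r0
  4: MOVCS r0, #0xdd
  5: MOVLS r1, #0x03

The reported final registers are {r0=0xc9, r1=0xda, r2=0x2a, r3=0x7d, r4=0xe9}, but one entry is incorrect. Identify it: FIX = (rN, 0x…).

FIX = (r1, 0x03)

0: ✓ CMP  NZCV=0010
1: ✓ ADDCS  r1←0x03
2: · ADDLS
3: ✓ CMP  NZCV=0000
4: · MOVCS
5: ✓ MOVLS  r1←0x03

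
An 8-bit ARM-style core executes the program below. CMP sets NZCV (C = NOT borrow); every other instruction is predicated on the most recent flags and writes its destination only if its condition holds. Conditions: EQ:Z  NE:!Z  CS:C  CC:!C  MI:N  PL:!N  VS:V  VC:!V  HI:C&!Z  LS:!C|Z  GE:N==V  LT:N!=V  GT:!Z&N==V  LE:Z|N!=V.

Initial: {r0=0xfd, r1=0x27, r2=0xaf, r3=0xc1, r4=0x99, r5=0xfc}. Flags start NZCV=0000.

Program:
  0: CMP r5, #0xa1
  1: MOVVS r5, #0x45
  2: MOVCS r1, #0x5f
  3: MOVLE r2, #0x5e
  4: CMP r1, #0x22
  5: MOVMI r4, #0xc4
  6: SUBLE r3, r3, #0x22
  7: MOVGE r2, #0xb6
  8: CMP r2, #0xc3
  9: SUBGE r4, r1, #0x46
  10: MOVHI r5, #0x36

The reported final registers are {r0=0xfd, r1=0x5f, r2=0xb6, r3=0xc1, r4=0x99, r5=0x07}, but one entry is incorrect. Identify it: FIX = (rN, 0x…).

FIX = (r5, 0xfc)

[0] flags=0010 → (cmp)
[1] flags=0010 VS?F → skip
[2] flags=0010 CS?T → r1=0x5f
[3] flags=0010 LE?F → skip
[4] flags=0010 → (cmp)
[5] flags=0010 MI?F → skip
[6] flags=0010 LE?F → skip
[7] flags=0010 GE?T → r2=0xb6
[8] flags=1000 → (cmp)
[9] flags=1000 GE?F → skip
[10] flags=1000 HI?F → skip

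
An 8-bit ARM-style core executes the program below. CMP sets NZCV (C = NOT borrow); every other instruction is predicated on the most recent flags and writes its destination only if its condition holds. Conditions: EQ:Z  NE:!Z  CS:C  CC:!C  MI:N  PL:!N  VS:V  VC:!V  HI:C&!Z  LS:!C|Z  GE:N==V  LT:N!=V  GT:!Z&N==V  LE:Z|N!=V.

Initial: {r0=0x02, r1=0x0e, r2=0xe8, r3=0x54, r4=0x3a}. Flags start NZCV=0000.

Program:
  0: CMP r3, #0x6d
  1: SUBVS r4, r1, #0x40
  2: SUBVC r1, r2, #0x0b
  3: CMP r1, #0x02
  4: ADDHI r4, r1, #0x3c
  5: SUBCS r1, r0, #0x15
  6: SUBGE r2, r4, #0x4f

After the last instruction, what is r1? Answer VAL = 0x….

0: ✓ CMP  NZCV=1000
1: · SUBVS
2: ✓ SUBVC  r1←0xdd
3: ✓ CMP  NZCV=1010
4: ✓ ADDHI  r4←0x19
5: ✓ SUBCS  r1←0xed
6: · SUBGE

VAL = 0xed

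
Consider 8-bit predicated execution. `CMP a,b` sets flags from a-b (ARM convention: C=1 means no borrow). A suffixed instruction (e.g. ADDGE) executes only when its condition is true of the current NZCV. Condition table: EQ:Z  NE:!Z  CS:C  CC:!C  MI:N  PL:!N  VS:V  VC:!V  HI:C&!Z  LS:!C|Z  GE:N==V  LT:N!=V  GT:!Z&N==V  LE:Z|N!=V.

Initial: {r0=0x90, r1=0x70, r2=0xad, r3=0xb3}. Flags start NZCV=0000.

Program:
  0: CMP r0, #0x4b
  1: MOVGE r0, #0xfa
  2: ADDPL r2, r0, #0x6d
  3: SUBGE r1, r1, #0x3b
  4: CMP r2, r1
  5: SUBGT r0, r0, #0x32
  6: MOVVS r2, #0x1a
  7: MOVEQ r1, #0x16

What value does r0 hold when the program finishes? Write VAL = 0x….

0: ✓ CMP  NZCV=0011
1: · MOVGE
2: ✓ ADDPL  r2←0xfd
3: · SUBGE
4: ✓ CMP  NZCV=1010
5: · SUBGT
6: · MOVVS
7: · MOVEQ

VAL = 0x90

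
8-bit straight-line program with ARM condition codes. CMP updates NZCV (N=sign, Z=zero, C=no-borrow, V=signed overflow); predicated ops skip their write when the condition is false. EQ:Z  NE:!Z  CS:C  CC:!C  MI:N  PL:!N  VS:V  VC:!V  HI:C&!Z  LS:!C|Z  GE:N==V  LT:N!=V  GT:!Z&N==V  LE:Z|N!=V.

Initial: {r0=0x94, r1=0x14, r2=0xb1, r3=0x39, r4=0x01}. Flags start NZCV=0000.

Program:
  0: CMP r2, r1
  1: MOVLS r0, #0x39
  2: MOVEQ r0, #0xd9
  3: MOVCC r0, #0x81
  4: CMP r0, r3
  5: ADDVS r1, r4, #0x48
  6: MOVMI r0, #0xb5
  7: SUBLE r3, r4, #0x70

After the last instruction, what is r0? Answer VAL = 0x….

VAL = 0x94

[0] flags=1010 → (cmp)
[1] flags=1010 LS?F → skip
[2] flags=1010 EQ?F → skip
[3] flags=1010 CC?F → skip
[4] flags=0011 → (cmp)
[5] flags=0011 VS?T → r1=0x49
[6] flags=0011 MI?F → skip
[7] flags=0011 LE?T → r3=0x91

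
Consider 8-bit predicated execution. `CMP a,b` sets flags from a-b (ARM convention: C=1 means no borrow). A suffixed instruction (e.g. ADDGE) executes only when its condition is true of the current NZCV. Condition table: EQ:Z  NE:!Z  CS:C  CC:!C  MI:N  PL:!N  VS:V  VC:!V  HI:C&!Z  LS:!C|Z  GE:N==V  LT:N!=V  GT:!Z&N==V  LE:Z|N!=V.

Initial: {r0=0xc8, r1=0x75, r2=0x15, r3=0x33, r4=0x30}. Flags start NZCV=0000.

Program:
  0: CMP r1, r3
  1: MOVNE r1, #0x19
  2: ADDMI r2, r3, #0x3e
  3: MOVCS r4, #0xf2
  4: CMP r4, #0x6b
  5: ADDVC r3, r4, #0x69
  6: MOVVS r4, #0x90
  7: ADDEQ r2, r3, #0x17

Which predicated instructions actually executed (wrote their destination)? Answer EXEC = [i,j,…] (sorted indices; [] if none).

[0] flags=0010 → (cmp)
[1] flags=0010 NE?T → r1=0x19
[2] flags=0010 MI?F → skip
[3] flags=0010 CS?T → r4=0xf2
[4] flags=1010 → (cmp)
[5] flags=1010 VC?T → r3=0x5b
[6] flags=1010 VS?F → skip
[7] flags=1010 EQ?F → skip

EXEC = [1,3,5]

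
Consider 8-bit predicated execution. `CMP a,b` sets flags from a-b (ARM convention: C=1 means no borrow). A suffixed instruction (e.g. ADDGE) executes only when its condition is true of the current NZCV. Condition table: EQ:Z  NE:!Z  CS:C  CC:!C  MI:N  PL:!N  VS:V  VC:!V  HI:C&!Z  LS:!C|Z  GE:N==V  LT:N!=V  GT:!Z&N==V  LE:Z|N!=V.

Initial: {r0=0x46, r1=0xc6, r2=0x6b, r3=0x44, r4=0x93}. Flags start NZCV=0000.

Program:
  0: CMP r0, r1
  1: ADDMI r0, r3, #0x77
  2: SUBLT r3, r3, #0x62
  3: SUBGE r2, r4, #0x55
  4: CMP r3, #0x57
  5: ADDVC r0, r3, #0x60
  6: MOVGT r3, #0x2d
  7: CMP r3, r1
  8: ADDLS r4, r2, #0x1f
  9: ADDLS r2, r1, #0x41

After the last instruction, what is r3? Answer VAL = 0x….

[0] flags=1001 → (cmp)
[1] flags=1001 MI?T → r0=0xbb
[2] flags=1001 LT?F → skip
[3] flags=1001 GE?T → r2=0x3e
[4] flags=1000 → (cmp)
[5] flags=1000 VC?T → r0=0xa4
[6] flags=1000 GT?F → skip
[7] flags=0000 → (cmp)
[8] flags=0000 LS?T → r4=0x5d
[9] flags=0000 LS?T → r2=0x07

VAL = 0x44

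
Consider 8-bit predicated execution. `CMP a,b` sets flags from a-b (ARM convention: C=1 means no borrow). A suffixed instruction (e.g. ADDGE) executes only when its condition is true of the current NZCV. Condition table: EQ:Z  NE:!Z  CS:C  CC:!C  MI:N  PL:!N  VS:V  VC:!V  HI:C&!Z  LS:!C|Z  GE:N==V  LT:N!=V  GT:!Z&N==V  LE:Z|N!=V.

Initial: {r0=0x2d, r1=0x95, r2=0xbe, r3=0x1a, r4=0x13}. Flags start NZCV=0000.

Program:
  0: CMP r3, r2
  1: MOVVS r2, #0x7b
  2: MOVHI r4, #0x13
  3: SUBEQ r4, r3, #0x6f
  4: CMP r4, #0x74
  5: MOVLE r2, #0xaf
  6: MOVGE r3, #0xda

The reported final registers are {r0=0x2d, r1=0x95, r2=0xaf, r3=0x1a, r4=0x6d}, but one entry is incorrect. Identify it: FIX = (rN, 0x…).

0: ✓ CMP  NZCV=0000
1: · MOVVS
2: · MOVHI
3: · SUBEQ
4: ✓ CMP  NZCV=1000
5: ✓ MOVLE  r2←0xaf
6: · MOVGE

FIX = (r4, 0x13)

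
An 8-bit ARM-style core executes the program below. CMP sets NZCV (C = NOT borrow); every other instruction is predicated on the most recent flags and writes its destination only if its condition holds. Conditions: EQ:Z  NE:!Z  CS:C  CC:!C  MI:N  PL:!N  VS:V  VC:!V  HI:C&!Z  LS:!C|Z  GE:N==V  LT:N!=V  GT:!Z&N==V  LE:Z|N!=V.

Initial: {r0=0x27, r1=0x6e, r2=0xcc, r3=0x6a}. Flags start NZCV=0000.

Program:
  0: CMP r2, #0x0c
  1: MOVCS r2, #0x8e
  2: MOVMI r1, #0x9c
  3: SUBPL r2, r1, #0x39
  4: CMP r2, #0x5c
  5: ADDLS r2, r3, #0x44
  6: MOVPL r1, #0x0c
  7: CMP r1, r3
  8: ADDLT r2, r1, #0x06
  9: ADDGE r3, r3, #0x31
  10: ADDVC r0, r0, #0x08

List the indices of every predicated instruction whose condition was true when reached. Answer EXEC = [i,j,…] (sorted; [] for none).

EXEC = [1,2,6,8,10]

0: ✓ CMP  NZCV=1010
1: ✓ MOVCS  r2←0x8e
2: ✓ MOVMI  r1←0x9c
3: · SUBPL
4: ✓ CMP  NZCV=0011
5: · ADDLS
6: ✓ MOVPL  r1←0x0c
7: ✓ CMP  NZCV=1000
8: ✓ ADDLT  r2←0x12
9: · ADDGE
10: ✓ ADDVC  r0←0x2f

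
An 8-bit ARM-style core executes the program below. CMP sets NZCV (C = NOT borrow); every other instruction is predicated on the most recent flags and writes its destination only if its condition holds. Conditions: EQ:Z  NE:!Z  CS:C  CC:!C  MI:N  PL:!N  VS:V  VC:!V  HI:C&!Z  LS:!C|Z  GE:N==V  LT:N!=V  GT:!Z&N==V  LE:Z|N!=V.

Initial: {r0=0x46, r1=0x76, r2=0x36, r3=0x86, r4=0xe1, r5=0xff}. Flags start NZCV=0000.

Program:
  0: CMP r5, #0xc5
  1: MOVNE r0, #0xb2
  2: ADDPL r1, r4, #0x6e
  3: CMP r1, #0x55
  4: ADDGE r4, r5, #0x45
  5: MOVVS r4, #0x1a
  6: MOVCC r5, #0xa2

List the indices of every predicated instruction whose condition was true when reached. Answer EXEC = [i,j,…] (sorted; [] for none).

EXEC = [1,2,6]

[0] flags=0010 → (cmp)
[1] flags=0010 NE?T → r0=0xb2
[2] flags=0010 PL?T → r1=0x4f
[3] flags=1000 → (cmp)
[4] flags=1000 GE?F → skip
[5] flags=1000 VS?F → skip
[6] flags=1000 CC?T → r5=0xa2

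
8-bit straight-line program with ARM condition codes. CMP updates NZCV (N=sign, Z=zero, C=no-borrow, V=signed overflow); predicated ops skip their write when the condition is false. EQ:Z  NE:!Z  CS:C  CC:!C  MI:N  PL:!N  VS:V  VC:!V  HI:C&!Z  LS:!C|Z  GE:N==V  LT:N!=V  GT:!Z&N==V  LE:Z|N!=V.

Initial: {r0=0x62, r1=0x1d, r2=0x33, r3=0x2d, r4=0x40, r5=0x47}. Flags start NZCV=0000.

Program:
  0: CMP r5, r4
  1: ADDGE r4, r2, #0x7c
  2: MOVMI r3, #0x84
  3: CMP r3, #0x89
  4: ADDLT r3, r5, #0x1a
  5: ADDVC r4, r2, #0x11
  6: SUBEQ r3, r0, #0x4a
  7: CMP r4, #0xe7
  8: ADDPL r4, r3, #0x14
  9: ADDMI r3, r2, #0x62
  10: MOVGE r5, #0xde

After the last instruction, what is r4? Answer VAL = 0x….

0: ✓ CMP  NZCV=0010
1: ✓ ADDGE  r4←0xaf
2: · MOVMI
3: ✓ CMP  NZCV=1001
4: · ADDLT
5: · ADDVC
6: · SUBEQ
7: ✓ CMP  NZCV=1000
8: · ADDPL
9: ✓ ADDMI  r3←0x95
10: · MOVGE

VAL = 0xaf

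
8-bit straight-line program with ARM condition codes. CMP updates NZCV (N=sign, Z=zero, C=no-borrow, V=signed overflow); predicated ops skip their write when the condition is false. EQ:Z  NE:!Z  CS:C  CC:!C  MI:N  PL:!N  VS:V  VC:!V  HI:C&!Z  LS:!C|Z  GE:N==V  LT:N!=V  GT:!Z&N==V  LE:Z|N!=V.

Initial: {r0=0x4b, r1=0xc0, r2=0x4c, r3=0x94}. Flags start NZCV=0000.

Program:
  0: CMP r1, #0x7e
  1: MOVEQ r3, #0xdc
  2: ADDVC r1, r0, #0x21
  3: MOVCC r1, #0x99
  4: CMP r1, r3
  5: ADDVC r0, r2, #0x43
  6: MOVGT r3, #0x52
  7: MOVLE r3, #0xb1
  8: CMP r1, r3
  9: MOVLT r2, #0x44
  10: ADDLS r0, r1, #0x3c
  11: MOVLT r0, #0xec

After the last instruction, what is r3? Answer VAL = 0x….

0: ✓ CMP  NZCV=0011
1: · MOVEQ
2: · ADDVC
3: · MOVCC
4: ✓ CMP  NZCV=0010
5: ✓ ADDVC  r0←0x8f
6: ✓ MOVGT  r3←0x52
7: · MOVLE
8: ✓ CMP  NZCV=0011
9: ✓ MOVLT  r2←0x44
10: · ADDLS
11: ✓ MOVLT  r0←0xec

VAL = 0x52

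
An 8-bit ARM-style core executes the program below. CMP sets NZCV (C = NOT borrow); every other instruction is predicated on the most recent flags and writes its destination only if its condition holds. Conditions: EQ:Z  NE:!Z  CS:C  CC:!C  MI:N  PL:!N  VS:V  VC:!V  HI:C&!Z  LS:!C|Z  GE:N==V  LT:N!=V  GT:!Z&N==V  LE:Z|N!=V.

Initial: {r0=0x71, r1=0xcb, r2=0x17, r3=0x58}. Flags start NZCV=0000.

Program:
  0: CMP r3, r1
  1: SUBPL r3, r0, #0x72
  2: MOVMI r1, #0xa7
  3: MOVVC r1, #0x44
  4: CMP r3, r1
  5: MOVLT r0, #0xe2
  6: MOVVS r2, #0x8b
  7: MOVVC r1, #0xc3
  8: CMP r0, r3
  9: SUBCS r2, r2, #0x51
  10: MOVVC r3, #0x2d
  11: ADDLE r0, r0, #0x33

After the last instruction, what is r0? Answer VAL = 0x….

0: ✓ CMP  NZCV=1001
1: · SUBPL
2: ✓ MOVMI  r1←0xa7
3: · MOVVC
4: ✓ CMP  NZCV=1001
5: · MOVLT
6: ✓ MOVVS  r2←0x8b
7: · MOVVC
8: ✓ CMP  NZCV=0010
9: ✓ SUBCS  r2←0x3a
10: ✓ MOVVC  r3←0x2d
11: · ADDLE

VAL = 0x71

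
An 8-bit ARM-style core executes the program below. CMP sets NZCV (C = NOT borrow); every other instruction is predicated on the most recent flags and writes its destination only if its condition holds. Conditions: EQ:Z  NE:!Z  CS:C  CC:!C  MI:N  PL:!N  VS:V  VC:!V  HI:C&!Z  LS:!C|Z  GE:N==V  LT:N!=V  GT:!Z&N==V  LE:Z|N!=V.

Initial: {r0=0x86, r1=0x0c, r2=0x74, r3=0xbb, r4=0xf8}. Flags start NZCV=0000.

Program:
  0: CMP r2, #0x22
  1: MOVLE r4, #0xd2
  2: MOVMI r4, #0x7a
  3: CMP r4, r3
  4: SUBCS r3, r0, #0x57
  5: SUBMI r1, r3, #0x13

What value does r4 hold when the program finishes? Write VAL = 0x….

VAL = 0xf8

0: ✓ CMP  NZCV=0010
1: · MOVLE
2: · MOVMI
3: ✓ CMP  NZCV=0010
4: ✓ SUBCS  r3←0x2f
5: · SUBMI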